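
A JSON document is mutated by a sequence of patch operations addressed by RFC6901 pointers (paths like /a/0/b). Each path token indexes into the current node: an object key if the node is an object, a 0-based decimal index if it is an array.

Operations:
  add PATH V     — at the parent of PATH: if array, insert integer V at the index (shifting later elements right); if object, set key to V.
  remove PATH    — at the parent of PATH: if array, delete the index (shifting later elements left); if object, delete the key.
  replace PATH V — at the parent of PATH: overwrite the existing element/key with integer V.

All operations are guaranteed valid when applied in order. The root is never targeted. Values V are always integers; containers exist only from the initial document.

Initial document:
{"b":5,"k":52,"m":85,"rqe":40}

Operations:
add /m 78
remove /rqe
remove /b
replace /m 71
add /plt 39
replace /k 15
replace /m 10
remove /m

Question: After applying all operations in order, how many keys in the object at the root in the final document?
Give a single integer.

After op 1 (add /m 78): {"b":5,"k":52,"m":78,"rqe":40}
After op 2 (remove /rqe): {"b":5,"k":52,"m":78}
After op 3 (remove /b): {"k":52,"m":78}
After op 4 (replace /m 71): {"k":52,"m":71}
After op 5 (add /plt 39): {"k":52,"m":71,"plt":39}
After op 6 (replace /k 15): {"k":15,"m":71,"plt":39}
After op 7 (replace /m 10): {"k":15,"m":10,"plt":39}
After op 8 (remove /m): {"k":15,"plt":39}
Size at the root: 2

Answer: 2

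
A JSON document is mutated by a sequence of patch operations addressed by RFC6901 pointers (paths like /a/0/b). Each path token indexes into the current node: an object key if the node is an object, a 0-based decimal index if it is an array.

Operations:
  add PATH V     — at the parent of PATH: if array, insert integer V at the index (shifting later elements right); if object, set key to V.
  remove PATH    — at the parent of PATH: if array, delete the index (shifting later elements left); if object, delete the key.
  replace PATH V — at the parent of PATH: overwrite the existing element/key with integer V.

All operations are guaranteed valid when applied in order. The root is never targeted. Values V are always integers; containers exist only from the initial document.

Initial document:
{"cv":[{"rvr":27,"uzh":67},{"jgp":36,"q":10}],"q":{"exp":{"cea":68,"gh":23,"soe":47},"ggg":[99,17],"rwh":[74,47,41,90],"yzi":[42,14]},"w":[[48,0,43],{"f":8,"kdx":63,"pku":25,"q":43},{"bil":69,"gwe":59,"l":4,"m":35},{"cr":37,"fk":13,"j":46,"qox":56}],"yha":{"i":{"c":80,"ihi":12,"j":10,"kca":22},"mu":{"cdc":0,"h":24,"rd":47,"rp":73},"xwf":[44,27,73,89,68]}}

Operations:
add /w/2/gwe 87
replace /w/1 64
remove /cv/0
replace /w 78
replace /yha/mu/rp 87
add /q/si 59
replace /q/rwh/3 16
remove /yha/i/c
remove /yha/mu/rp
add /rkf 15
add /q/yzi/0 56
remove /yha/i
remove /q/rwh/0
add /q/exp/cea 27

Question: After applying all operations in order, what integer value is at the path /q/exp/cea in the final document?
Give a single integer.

After op 1 (add /w/2/gwe 87): {"cv":[{"rvr":27,"uzh":67},{"jgp":36,"q":10}],"q":{"exp":{"cea":68,"gh":23,"soe":47},"ggg":[99,17],"rwh":[74,47,41,90],"yzi":[42,14]},"w":[[48,0,43],{"f":8,"kdx":63,"pku":25,"q":43},{"bil":69,"gwe":87,"l":4,"m":35},{"cr":37,"fk":13,"j":46,"qox":56}],"yha":{"i":{"c":80,"ihi":12,"j":10,"kca":22},"mu":{"cdc":0,"h":24,"rd":47,"rp":73},"xwf":[44,27,73,89,68]}}
After op 2 (replace /w/1 64): {"cv":[{"rvr":27,"uzh":67},{"jgp":36,"q":10}],"q":{"exp":{"cea":68,"gh":23,"soe":47},"ggg":[99,17],"rwh":[74,47,41,90],"yzi":[42,14]},"w":[[48,0,43],64,{"bil":69,"gwe":87,"l":4,"m":35},{"cr":37,"fk":13,"j":46,"qox":56}],"yha":{"i":{"c":80,"ihi":12,"j":10,"kca":22},"mu":{"cdc":0,"h":24,"rd":47,"rp":73},"xwf":[44,27,73,89,68]}}
After op 3 (remove /cv/0): {"cv":[{"jgp":36,"q":10}],"q":{"exp":{"cea":68,"gh":23,"soe":47},"ggg":[99,17],"rwh":[74,47,41,90],"yzi":[42,14]},"w":[[48,0,43],64,{"bil":69,"gwe":87,"l":4,"m":35},{"cr":37,"fk":13,"j":46,"qox":56}],"yha":{"i":{"c":80,"ihi":12,"j":10,"kca":22},"mu":{"cdc":0,"h":24,"rd":47,"rp":73},"xwf":[44,27,73,89,68]}}
After op 4 (replace /w 78): {"cv":[{"jgp":36,"q":10}],"q":{"exp":{"cea":68,"gh":23,"soe":47},"ggg":[99,17],"rwh":[74,47,41,90],"yzi":[42,14]},"w":78,"yha":{"i":{"c":80,"ihi":12,"j":10,"kca":22},"mu":{"cdc":0,"h":24,"rd":47,"rp":73},"xwf":[44,27,73,89,68]}}
After op 5 (replace /yha/mu/rp 87): {"cv":[{"jgp":36,"q":10}],"q":{"exp":{"cea":68,"gh":23,"soe":47},"ggg":[99,17],"rwh":[74,47,41,90],"yzi":[42,14]},"w":78,"yha":{"i":{"c":80,"ihi":12,"j":10,"kca":22},"mu":{"cdc":0,"h":24,"rd":47,"rp":87},"xwf":[44,27,73,89,68]}}
After op 6 (add /q/si 59): {"cv":[{"jgp":36,"q":10}],"q":{"exp":{"cea":68,"gh":23,"soe":47},"ggg":[99,17],"rwh":[74,47,41,90],"si":59,"yzi":[42,14]},"w":78,"yha":{"i":{"c":80,"ihi":12,"j":10,"kca":22},"mu":{"cdc":0,"h":24,"rd":47,"rp":87},"xwf":[44,27,73,89,68]}}
After op 7 (replace /q/rwh/3 16): {"cv":[{"jgp":36,"q":10}],"q":{"exp":{"cea":68,"gh":23,"soe":47},"ggg":[99,17],"rwh":[74,47,41,16],"si":59,"yzi":[42,14]},"w":78,"yha":{"i":{"c":80,"ihi":12,"j":10,"kca":22},"mu":{"cdc":0,"h":24,"rd":47,"rp":87},"xwf":[44,27,73,89,68]}}
After op 8 (remove /yha/i/c): {"cv":[{"jgp":36,"q":10}],"q":{"exp":{"cea":68,"gh":23,"soe":47},"ggg":[99,17],"rwh":[74,47,41,16],"si":59,"yzi":[42,14]},"w":78,"yha":{"i":{"ihi":12,"j":10,"kca":22},"mu":{"cdc":0,"h":24,"rd":47,"rp":87},"xwf":[44,27,73,89,68]}}
After op 9 (remove /yha/mu/rp): {"cv":[{"jgp":36,"q":10}],"q":{"exp":{"cea":68,"gh":23,"soe":47},"ggg":[99,17],"rwh":[74,47,41,16],"si":59,"yzi":[42,14]},"w":78,"yha":{"i":{"ihi":12,"j":10,"kca":22},"mu":{"cdc":0,"h":24,"rd":47},"xwf":[44,27,73,89,68]}}
After op 10 (add /rkf 15): {"cv":[{"jgp":36,"q":10}],"q":{"exp":{"cea":68,"gh":23,"soe":47},"ggg":[99,17],"rwh":[74,47,41,16],"si":59,"yzi":[42,14]},"rkf":15,"w":78,"yha":{"i":{"ihi":12,"j":10,"kca":22},"mu":{"cdc":0,"h":24,"rd":47},"xwf":[44,27,73,89,68]}}
After op 11 (add /q/yzi/0 56): {"cv":[{"jgp":36,"q":10}],"q":{"exp":{"cea":68,"gh":23,"soe":47},"ggg":[99,17],"rwh":[74,47,41,16],"si":59,"yzi":[56,42,14]},"rkf":15,"w":78,"yha":{"i":{"ihi":12,"j":10,"kca":22},"mu":{"cdc":0,"h":24,"rd":47},"xwf":[44,27,73,89,68]}}
After op 12 (remove /yha/i): {"cv":[{"jgp":36,"q":10}],"q":{"exp":{"cea":68,"gh":23,"soe":47},"ggg":[99,17],"rwh":[74,47,41,16],"si":59,"yzi":[56,42,14]},"rkf":15,"w":78,"yha":{"mu":{"cdc":0,"h":24,"rd":47},"xwf":[44,27,73,89,68]}}
After op 13 (remove /q/rwh/0): {"cv":[{"jgp":36,"q":10}],"q":{"exp":{"cea":68,"gh":23,"soe":47},"ggg":[99,17],"rwh":[47,41,16],"si":59,"yzi":[56,42,14]},"rkf":15,"w":78,"yha":{"mu":{"cdc":0,"h":24,"rd":47},"xwf":[44,27,73,89,68]}}
After op 14 (add /q/exp/cea 27): {"cv":[{"jgp":36,"q":10}],"q":{"exp":{"cea":27,"gh":23,"soe":47},"ggg":[99,17],"rwh":[47,41,16],"si":59,"yzi":[56,42,14]},"rkf":15,"w":78,"yha":{"mu":{"cdc":0,"h":24,"rd":47},"xwf":[44,27,73,89,68]}}
Value at /q/exp/cea: 27

Answer: 27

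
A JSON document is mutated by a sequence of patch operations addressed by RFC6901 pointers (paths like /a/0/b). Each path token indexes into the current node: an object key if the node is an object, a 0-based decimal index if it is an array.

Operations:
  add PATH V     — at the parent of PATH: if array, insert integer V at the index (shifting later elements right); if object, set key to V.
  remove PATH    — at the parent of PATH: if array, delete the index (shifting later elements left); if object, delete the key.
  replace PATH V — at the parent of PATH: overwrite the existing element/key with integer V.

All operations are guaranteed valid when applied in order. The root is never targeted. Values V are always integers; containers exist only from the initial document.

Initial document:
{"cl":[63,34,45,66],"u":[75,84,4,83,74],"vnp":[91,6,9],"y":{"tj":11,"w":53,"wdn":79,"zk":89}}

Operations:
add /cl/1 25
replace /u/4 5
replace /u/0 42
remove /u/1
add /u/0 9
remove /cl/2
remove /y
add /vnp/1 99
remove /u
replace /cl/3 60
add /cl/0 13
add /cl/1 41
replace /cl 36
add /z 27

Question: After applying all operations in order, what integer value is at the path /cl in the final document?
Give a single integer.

After op 1 (add /cl/1 25): {"cl":[63,25,34,45,66],"u":[75,84,4,83,74],"vnp":[91,6,9],"y":{"tj":11,"w":53,"wdn":79,"zk":89}}
After op 2 (replace /u/4 5): {"cl":[63,25,34,45,66],"u":[75,84,4,83,5],"vnp":[91,6,9],"y":{"tj":11,"w":53,"wdn":79,"zk":89}}
After op 3 (replace /u/0 42): {"cl":[63,25,34,45,66],"u":[42,84,4,83,5],"vnp":[91,6,9],"y":{"tj":11,"w":53,"wdn":79,"zk":89}}
After op 4 (remove /u/1): {"cl":[63,25,34,45,66],"u":[42,4,83,5],"vnp":[91,6,9],"y":{"tj":11,"w":53,"wdn":79,"zk":89}}
After op 5 (add /u/0 9): {"cl":[63,25,34,45,66],"u":[9,42,4,83,5],"vnp":[91,6,9],"y":{"tj":11,"w":53,"wdn":79,"zk":89}}
After op 6 (remove /cl/2): {"cl":[63,25,45,66],"u":[9,42,4,83,5],"vnp":[91,6,9],"y":{"tj":11,"w":53,"wdn":79,"zk":89}}
After op 7 (remove /y): {"cl":[63,25,45,66],"u":[9,42,4,83,5],"vnp":[91,6,9]}
After op 8 (add /vnp/1 99): {"cl":[63,25,45,66],"u":[9,42,4,83,5],"vnp":[91,99,6,9]}
After op 9 (remove /u): {"cl":[63,25,45,66],"vnp":[91,99,6,9]}
After op 10 (replace /cl/3 60): {"cl":[63,25,45,60],"vnp":[91,99,6,9]}
After op 11 (add /cl/0 13): {"cl":[13,63,25,45,60],"vnp":[91,99,6,9]}
After op 12 (add /cl/1 41): {"cl":[13,41,63,25,45,60],"vnp":[91,99,6,9]}
After op 13 (replace /cl 36): {"cl":36,"vnp":[91,99,6,9]}
After op 14 (add /z 27): {"cl":36,"vnp":[91,99,6,9],"z":27}
Value at /cl: 36

Answer: 36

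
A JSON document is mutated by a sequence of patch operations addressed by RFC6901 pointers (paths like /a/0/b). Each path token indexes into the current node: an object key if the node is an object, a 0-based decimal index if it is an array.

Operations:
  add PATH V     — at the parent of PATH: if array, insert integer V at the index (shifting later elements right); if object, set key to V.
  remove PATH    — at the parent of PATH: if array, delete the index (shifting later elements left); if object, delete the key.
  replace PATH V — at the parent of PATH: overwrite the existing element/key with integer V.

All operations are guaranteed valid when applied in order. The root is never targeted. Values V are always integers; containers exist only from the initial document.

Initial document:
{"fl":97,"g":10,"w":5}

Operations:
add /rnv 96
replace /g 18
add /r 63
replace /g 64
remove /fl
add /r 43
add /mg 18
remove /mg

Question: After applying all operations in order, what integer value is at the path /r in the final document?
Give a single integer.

After op 1 (add /rnv 96): {"fl":97,"g":10,"rnv":96,"w":5}
After op 2 (replace /g 18): {"fl":97,"g":18,"rnv":96,"w":5}
After op 3 (add /r 63): {"fl":97,"g":18,"r":63,"rnv":96,"w":5}
After op 4 (replace /g 64): {"fl":97,"g":64,"r":63,"rnv":96,"w":5}
After op 5 (remove /fl): {"g":64,"r":63,"rnv":96,"w":5}
After op 6 (add /r 43): {"g":64,"r":43,"rnv":96,"w":5}
After op 7 (add /mg 18): {"g":64,"mg":18,"r":43,"rnv":96,"w":5}
After op 8 (remove /mg): {"g":64,"r":43,"rnv":96,"w":5}
Value at /r: 43

Answer: 43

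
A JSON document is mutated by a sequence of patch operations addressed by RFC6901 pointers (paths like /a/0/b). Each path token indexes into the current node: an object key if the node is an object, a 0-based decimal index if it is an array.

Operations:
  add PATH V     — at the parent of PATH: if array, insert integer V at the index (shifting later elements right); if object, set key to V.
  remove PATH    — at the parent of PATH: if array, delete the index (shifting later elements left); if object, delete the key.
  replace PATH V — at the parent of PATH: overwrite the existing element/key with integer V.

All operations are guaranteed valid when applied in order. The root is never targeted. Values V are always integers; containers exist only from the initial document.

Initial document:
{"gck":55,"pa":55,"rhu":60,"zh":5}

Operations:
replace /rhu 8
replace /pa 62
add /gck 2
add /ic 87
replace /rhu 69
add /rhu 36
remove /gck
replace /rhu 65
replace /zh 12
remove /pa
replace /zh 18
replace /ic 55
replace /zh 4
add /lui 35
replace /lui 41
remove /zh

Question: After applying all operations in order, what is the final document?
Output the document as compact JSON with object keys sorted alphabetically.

After op 1 (replace /rhu 8): {"gck":55,"pa":55,"rhu":8,"zh":5}
After op 2 (replace /pa 62): {"gck":55,"pa":62,"rhu":8,"zh":5}
After op 3 (add /gck 2): {"gck":2,"pa":62,"rhu":8,"zh":5}
After op 4 (add /ic 87): {"gck":2,"ic":87,"pa":62,"rhu":8,"zh":5}
After op 5 (replace /rhu 69): {"gck":2,"ic":87,"pa":62,"rhu":69,"zh":5}
After op 6 (add /rhu 36): {"gck":2,"ic":87,"pa":62,"rhu":36,"zh":5}
After op 7 (remove /gck): {"ic":87,"pa":62,"rhu":36,"zh":5}
After op 8 (replace /rhu 65): {"ic":87,"pa":62,"rhu":65,"zh":5}
After op 9 (replace /zh 12): {"ic":87,"pa":62,"rhu":65,"zh":12}
After op 10 (remove /pa): {"ic":87,"rhu":65,"zh":12}
After op 11 (replace /zh 18): {"ic":87,"rhu":65,"zh":18}
After op 12 (replace /ic 55): {"ic":55,"rhu":65,"zh":18}
After op 13 (replace /zh 4): {"ic":55,"rhu":65,"zh":4}
After op 14 (add /lui 35): {"ic":55,"lui":35,"rhu":65,"zh":4}
After op 15 (replace /lui 41): {"ic":55,"lui":41,"rhu":65,"zh":4}
After op 16 (remove /zh): {"ic":55,"lui":41,"rhu":65}

Answer: {"ic":55,"lui":41,"rhu":65}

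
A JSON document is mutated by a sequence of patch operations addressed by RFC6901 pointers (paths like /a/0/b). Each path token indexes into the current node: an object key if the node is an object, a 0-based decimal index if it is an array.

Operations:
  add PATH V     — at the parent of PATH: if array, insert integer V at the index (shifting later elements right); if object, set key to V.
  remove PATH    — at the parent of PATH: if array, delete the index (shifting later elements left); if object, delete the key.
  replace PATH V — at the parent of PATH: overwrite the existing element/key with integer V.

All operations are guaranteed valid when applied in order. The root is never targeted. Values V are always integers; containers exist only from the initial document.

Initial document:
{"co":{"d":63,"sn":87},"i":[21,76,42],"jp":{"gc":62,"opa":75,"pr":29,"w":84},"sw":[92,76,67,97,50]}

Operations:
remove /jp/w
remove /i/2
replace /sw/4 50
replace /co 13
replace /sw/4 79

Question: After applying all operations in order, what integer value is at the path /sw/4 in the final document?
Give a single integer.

After op 1 (remove /jp/w): {"co":{"d":63,"sn":87},"i":[21,76,42],"jp":{"gc":62,"opa":75,"pr":29},"sw":[92,76,67,97,50]}
After op 2 (remove /i/2): {"co":{"d":63,"sn":87},"i":[21,76],"jp":{"gc":62,"opa":75,"pr":29},"sw":[92,76,67,97,50]}
After op 3 (replace /sw/4 50): {"co":{"d":63,"sn":87},"i":[21,76],"jp":{"gc":62,"opa":75,"pr":29},"sw":[92,76,67,97,50]}
After op 4 (replace /co 13): {"co":13,"i":[21,76],"jp":{"gc":62,"opa":75,"pr":29},"sw":[92,76,67,97,50]}
After op 5 (replace /sw/4 79): {"co":13,"i":[21,76],"jp":{"gc":62,"opa":75,"pr":29},"sw":[92,76,67,97,79]}
Value at /sw/4: 79

Answer: 79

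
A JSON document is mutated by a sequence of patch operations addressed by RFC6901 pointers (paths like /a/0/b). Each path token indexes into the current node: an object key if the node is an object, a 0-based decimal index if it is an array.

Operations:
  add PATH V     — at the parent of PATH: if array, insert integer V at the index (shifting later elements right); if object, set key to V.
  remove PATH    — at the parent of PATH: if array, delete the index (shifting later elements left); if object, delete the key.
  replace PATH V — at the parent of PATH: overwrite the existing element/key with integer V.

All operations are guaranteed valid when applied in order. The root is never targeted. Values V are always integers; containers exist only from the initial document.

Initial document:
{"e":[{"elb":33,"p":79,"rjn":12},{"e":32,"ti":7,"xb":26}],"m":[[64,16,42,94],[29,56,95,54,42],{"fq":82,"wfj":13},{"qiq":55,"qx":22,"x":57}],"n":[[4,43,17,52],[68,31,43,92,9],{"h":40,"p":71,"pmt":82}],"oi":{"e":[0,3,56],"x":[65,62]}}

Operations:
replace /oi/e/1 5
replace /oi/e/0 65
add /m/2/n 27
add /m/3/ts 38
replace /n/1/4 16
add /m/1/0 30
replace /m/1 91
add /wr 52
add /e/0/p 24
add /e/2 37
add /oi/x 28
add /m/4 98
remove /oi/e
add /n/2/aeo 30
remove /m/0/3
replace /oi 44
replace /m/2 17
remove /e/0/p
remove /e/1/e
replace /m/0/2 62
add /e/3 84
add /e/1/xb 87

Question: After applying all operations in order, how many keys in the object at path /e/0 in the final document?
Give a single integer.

Answer: 2

Derivation:
After op 1 (replace /oi/e/1 5): {"e":[{"elb":33,"p":79,"rjn":12},{"e":32,"ti":7,"xb":26}],"m":[[64,16,42,94],[29,56,95,54,42],{"fq":82,"wfj":13},{"qiq":55,"qx":22,"x":57}],"n":[[4,43,17,52],[68,31,43,92,9],{"h":40,"p":71,"pmt":82}],"oi":{"e":[0,5,56],"x":[65,62]}}
After op 2 (replace /oi/e/0 65): {"e":[{"elb":33,"p":79,"rjn":12},{"e":32,"ti":7,"xb":26}],"m":[[64,16,42,94],[29,56,95,54,42],{"fq":82,"wfj":13},{"qiq":55,"qx":22,"x":57}],"n":[[4,43,17,52],[68,31,43,92,9],{"h":40,"p":71,"pmt":82}],"oi":{"e":[65,5,56],"x":[65,62]}}
After op 3 (add /m/2/n 27): {"e":[{"elb":33,"p":79,"rjn":12},{"e":32,"ti":7,"xb":26}],"m":[[64,16,42,94],[29,56,95,54,42],{"fq":82,"n":27,"wfj":13},{"qiq":55,"qx":22,"x":57}],"n":[[4,43,17,52],[68,31,43,92,9],{"h":40,"p":71,"pmt":82}],"oi":{"e":[65,5,56],"x":[65,62]}}
After op 4 (add /m/3/ts 38): {"e":[{"elb":33,"p":79,"rjn":12},{"e":32,"ti":7,"xb":26}],"m":[[64,16,42,94],[29,56,95,54,42],{"fq":82,"n":27,"wfj":13},{"qiq":55,"qx":22,"ts":38,"x":57}],"n":[[4,43,17,52],[68,31,43,92,9],{"h":40,"p":71,"pmt":82}],"oi":{"e":[65,5,56],"x":[65,62]}}
After op 5 (replace /n/1/4 16): {"e":[{"elb":33,"p":79,"rjn":12},{"e":32,"ti":7,"xb":26}],"m":[[64,16,42,94],[29,56,95,54,42],{"fq":82,"n":27,"wfj":13},{"qiq":55,"qx":22,"ts":38,"x":57}],"n":[[4,43,17,52],[68,31,43,92,16],{"h":40,"p":71,"pmt":82}],"oi":{"e":[65,5,56],"x":[65,62]}}
After op 6 (add /m/1/0 30): {"e":[{"elb":33,"p":79,"rjn":12},{"e":32,"ti":7,"xb":26}],"m":[[64,16,42,94],[30,29,56,95,54,42],{"fq":82,"n":27,"wfj":13},{"qiq":55,"qx":22,"ts":38,"x":57}],"n":[[4,43,17,52],[68,31,43,92,16],{"h":40,"p":71,"pmt":82}],"oi":{"e":[65,5,56],"x":[65,62]}}
After op 7 (replace /m/1 91): {"e":[{"elb":33,"p":79,"rjn":12},{"e":32,"ti":7,"xb":26}],"m":[[64,16,42,94],91,{"fq":82,"n":27,"wfj":13},{"qiq":55,"qx":22,"ts":38,"x":57}],"n":[[4,43,17,52],[68,31,43,92,16],{"h":40,"p":71,"pmt":82}],"oi":{"e":[65,5,56],"x":[65,62]}}
After op 8 (add /wr 52): {"e":[{"elb":33,"p":79,"rjn":12},{"e":32,"ti":7,"xb":26}],"m":[[64,16,42,94],91,{"fq":82,"n":27,"wfj":13},{"qiq":55,"qx":22,"ts":38,"x":57}],"n":[[4,43,17,52],[68,31,43,92,16],{"h":40,"p":71,"pmt":82}],"oi":{"e":[65,5,56],"x":[65,62]},"wr":52}
After op 9 (add /e/0/p 24): {"e":[{"elb":33,"p":24,"rjn":12},{"e":32,"ti":7,"xb":26}],"m":[[64,16,42,94],91,{"fq":82,"n":27,"wfj":13},{"qiq":55,"qx":22,"ts":38,"x":57}],"n":[[4,43,17,52],[68,31,43,92,16],{"h":40,"p":71,"pmt":82}],"oi":{"e":[65,5,56],"x":[65,62]},"wr":52}
After op 10 (add /e/2 37): {"e":[{"elb":33,"p":24,"rjn":12},{"e":32,"ti":7,"xb":26},37],"m":[[64,16,42,94],91,{"fq":82,"n":27,"wfj":13},{"qiq":55,"qx":22,"ts":38,"x":57}],"n":[[4,43,17,52],[68,31,43,92,16],{"h":40,"p":71,"pmt":82}],"oi":{"e":[65,5,56],"x":[65,62]},"wr":52}
After op 11 (add /oi/x 28): {"e":[{"elb":33,"p":24,"rjn":12},{"e":32,"ti":7,"xb":26},37],"m":[[64,16,42,94],91,{"fq":82,"n":27,"wfj":13},{"qiq":55,"qx":22,"ts":38,"x":57}],"n":[[4,43,17,52],[68,31,43,92,16],{"h":40,"p":71,"pmt":82}],"oi":{"e":[65,5,56],"x":28},"wr":52}
After op 12 (add /m/4 98): {"e":[{"elb":33,"p":24,"rjn":12},{"e":32,"ti":7,"xb":26},37],"m":[[64,16,42,94],91,{"fq":82,"n":27,"wfj":13},{"qiq":55,"qx":22,"ts":38,"x":57},98],"n":[[4,43,17,52],[68,31,43,92,16],{"h":40,"p":71,"pmt":82}],"oi":{"e":[65,5,56],"x":28},"wr":52}
After op 13 (remove /oi/e): {"e":[{"elb":33,"p":24,"rjn":12},{"e":32,"ti":7,"xb":26},37],"m":[[64,16,42,94],91,{"fq":82,"n":27,"wfj":13},{"qiq":55,"qx":22,"ts":38,"x":57},98],"n":[[4,43,17,52],[68,31,43,92,16],{"h":40,"p":71,"pmt":82}],"oi":{"x":28},"wr":52}
After op 14 (add /n/2/aeo 30): {"e":[{"elb":33,"p":24,"rjn":12},{"e":32,"ti":7,"xb":26},37],"m":[[64,16,42,94],91,{"fq":82,"n":27,"wfj":13},{"qiq":55,"qx":22,"ts":38,"x":57},98],"n":[[4,43,17,52],[68,31,43,92,16],{"aeo":30,"h":40,"p":71,"pmt":82}],"oi":{"x":28},"wr":52}
After op 15 (remove /m/0/3): {"e":[{"elb":33,"p":24,"rjn":12},{"e":32,"ti":7,"xb":26},37],"m":[[64,16,42],91,{"fq":82,"n":27,"wfj":13},{"qiq":55,"qx":22,"ts":38,"x":57},98],"n":[[4,43,17,52],[68,31,43,92,16],{"aeo":30,"h":40,"p":71,"pmt":82}],"oi":{"x":28},"wr":52}
After op 16 (replace /oi 44): {"e":[{"elb":33,"p":24,"rjn":12},{"e":32,"ti":7,"xb":26},37],"m":[[64,16,42],91,{"fq":82,"n":27,"wfj":13},{"qiq":55,"qx":22,"ts":38,"x":57},98],"n":[[4,43,17,52],[68,31,43,92,16],{"aeo":30,"h":40,"p":71,"pmt":82}],"oi":44,"wr":52}
After op 17 (replace /m/2 17): {"e":[{"elb":33,"p":24,"rjn":12},{"e":32,"ti":7,"xb":26},37],"m":[[64,16,42],91,17,{"qiq":55,"qx":22,"ts":38,"x":57},98],"n":[[4,43,17,52],[68,31,43,92,16],{"aeo":30,"h":40,"p":71,"pmt":82}],"oi":44,"wr":52}
After op 18 (remove /e/0/p): {"e":[{"elb":33,"rjn":12},{"e":32,"ti":7,"xb":26},37],"m":[[64,16,42],91,17,{"qiq":55,"qx":22,"ts":38,"x":57},98],"n":[[4,43,17,52],[68,31,43,92,16],{"aeo":30,"h":40,"p":71,"pmt":82}],"oi":44,"wr":52}
After op 19 (remove /e/1/e): {"e":[{"elb":33,"rjn":12},{"ti":7,"xb":26},37],"m":[[64,16,42],91,17,{"qiq":55,"qx":22,"ts":38,"x":57},98],"n":[[4,43,17,52],[68,31,43,92,16],{"aeo":30,"h":40,"p":71,"pmt":82}],"oi":44,"wr":52}
After op 20 (replace /m/0/2 62): {"e":[{"elb":33,"rjn":12},{"ti":7,"xb":26},37],"m":[[64,16,62],91,17,{"qiq":55,"qx":22,"ts":38,"x":57},98],"n":[[4,43,17,52],[68,31,43,92,16],{"aeo":30,"h":40,"p":71,"pmt":82}],"oi":44,"wr":52}
After op 21 (add /e/3 84): {"e":[{"elb":33,"rjn":12},{"ti":7,"xb":26},37,84],"m":[[64,16,62],91,17,{"qiq":55,"qx":22,"ts":38,"x":57},98],"n":[[4,43,17,52],[68,31,43,92,16],{"aeo":30,"h":40,"p":71,"pmt":82}],"oi":44,"wr":52}
After op 22 (add /e/1/xb 87): {"e":[{"elb":33,"rjn":12},{"ti":7,"xb":87},37,84],"m":[[64,16,62],91,17,{"qiq":55,"qx":22,"ts":38,"x":57},98],"n":[[4,43,17,52],[68,31,43,92,16],{"aeo":30,"h":40,"p":71,"pmt":82}],"oi":44,"wr":52}
Size at path /e/0: 2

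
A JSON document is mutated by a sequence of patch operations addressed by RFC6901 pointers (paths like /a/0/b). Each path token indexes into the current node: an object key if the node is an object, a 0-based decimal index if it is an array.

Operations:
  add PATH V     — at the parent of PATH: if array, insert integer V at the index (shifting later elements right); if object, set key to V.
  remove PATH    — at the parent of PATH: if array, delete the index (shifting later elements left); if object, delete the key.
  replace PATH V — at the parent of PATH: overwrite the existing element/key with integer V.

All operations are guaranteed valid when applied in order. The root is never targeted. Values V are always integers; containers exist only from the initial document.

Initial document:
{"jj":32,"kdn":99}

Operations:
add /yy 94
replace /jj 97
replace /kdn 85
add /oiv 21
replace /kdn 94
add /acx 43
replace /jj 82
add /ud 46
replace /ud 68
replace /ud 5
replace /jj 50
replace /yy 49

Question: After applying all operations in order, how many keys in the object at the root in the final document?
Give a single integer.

Answer: 6

Derivation:
After op 1 (add /yy 94): {"jj":32,"kdn":99,"yy":94}
After op 2 (replace /jj 97): {"jj":97,"kdn":99,"yy":94}
After op 3 (replace /kdn 85): {"jj":97,"kdn":85,"yy":94}
After op 4 (add /oiv 21): {"jj":97,"kdn":85,"oiv":21,"yy":94}
After op 5 (replace /kdn 94): {"jj":97,"kdn":94,"oiv":21,"yy":94}
After op 6 (add /acx 43): {"acx":43,"jj":97,"kdn":94,"oiv":21,"yy":94}
After op 7 (replace /jj 82): {"acx":43,"jj":82,"kdn":94,"oiv":21,"yy":94}
After op 8 (add /ud 46): {"acx":43,"jj":82,"kdn":94,"oiv":21,"ud":46,"yy":94}
After op 9 (replace /ud 68): {"acx":43,"jj":82,"kdn":94,"oiv":21,"ud":68,"yy":94}
After op 10 (replace /ud 5): {"acx":43,"jj":82,"kdn":94,"oiv":21,"ud":5,"yy":94}
After op 11 (replace /jj 50): {"acx":43,"jj":50,"kdn":94,"oiv":21,"ud":5,"yy":94}
After op 12 (replace /yy 49): {"acx":43,"jj":50,"kdn":94,"oiv":21,"ud":5,"yy":49}
Size at the root: 6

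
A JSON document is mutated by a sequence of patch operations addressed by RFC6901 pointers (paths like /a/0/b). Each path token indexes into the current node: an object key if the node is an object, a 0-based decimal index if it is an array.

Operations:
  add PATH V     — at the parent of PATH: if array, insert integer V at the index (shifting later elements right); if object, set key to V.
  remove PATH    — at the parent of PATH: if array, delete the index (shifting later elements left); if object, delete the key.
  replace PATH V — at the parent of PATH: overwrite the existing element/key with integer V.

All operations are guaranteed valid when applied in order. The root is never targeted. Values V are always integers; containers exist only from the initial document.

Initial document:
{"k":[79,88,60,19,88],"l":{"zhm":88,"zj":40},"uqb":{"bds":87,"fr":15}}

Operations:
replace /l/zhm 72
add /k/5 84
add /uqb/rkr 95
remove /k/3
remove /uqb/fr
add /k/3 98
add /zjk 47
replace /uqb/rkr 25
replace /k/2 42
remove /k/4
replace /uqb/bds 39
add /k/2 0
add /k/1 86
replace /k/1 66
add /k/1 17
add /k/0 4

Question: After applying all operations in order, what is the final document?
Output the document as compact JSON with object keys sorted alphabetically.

After op 1 (replace /l/zhm 72): {"k":[79,88,60,19,88],"l":{"zhm":72,"zj":40},"uqb":{"bds":87,"fr":15}}
After op 2 (add /k/5 84): {"k":[79,88,60,19,88,84],"l":{"zhm":72,"zj":40},"uqb":{"bds":87,"fr":15}}
After op 3 (add /uqb/rkr 95): {"k":[79,88,60,19,88,84],"l":{"zhm":72,"zj":40},"uqb":{"bds":87,"fr":15,"rkr":95}}
After op 4 (remove /k/3): {"k":[79,88,60,88,84],"l":{"zhm":72,"zj":40},"uqb":{"bds":87,"fr":15,"rkr":95}}
After op 5 (remove /uqb/fr): {"k":[79,88,60,88,84],"l":{"zhm":72,"zj":40},"uqb":{"bds":87,"rkr":95}}
After op 6 (add /k/3 98): {"k":[79,88,60,98,88,84],"l":{"zhm":72,"zj":40},"uqb":{"bds":87,"rkr":95}}
After op 7 (add /zjk 47): {"k":[79,88,60,98,88,84],"l":{"zhm":72,"zj":40},"uqb":{"bds":87,"rkr":95},"zjk":47}
After op 8 (replace /uqb/rkr 25): {"k":[79,88,60,98,88,84],"l":{"zhm":72,"zj":40},"uqb":{"bds":87,"rkr":25},"zjk":47}
After op 9 (replace /k/2 42): {"k":[79,88,42,98,88,84],"l":{"zhm":72,"zj":40},"uqb":{"bds":87,"rkr":25},"zjk":47}
After op 10 (remove /k/4): {"k":[79,88,42,98,84],"l":{"zhm":72,"zj":40},"uqb":{"bds":87,"rkr":25},"zjk":47}
After op 11 (replace /uqb/bds 39): {"k":[79,88,42,98,84],"l":{"zhm":72,"zj":40},"uqb":{"bds":39,"rkr":25},"zjk":47}
After op 12 (add /k/2 0): {"k":[79,88,0,42,98,84],"l":{"zhm":72,"zj":40},"uqb":{"bds":39,"rkr":25},"zjk":47}
After op 13 (add /k/1 86): {"k":[79,86,88,0,42,98,84],"l":{"zhm":72,"zj":40},"uqb":{"bds":39,"rkr":25},"zjk":47}
After op 14 (replace /k/1 66): {"k":[79,66,88,0,42,98,84],"l":{"zhm":72,"zj":40},"uqb":{"bds":39,"rkr":25},"zjk":47}
After op 15 (add /k/1 17): {"k":[79,17,66,88,0,42,98,84],"l":{"zhm":72,"zj":40},"uqb":{"bds":39,"rkr":25},"zjk":47}
After op 16 (add /k/0 4): {"k":[4,79,17,66,88,0,42,98,84],"l":{"zhm":72,"zj":40},"uqb":{"bds":39,"rkr":25},"zjk":47}

Answer: {"k":[4,79,17,66,88,0,42,98,84],"l":{"zhm":72,"zj":40},"uqb":{"bds":39,"rkr":25},"zjk":47}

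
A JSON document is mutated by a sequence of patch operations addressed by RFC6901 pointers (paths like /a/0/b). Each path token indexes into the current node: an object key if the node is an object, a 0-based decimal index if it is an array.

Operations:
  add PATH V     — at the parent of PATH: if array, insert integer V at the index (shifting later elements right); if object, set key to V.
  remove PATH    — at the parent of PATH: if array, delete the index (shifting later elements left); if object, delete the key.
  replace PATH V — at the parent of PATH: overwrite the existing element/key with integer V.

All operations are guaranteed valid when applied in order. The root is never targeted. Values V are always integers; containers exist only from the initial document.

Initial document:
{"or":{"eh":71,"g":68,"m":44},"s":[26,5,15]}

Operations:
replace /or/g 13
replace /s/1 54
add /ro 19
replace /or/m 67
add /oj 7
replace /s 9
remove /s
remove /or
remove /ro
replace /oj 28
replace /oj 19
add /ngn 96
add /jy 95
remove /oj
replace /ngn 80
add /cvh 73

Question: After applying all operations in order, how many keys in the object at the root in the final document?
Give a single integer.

After op 1 (replace /or/g 13): {"or":{"eh":71,"g":13,"m":44},"s":[26,5,15]}
After op 2 (replace /s/1 54): {"or":{"eh":71,"g":13,"m":44},"s":[26,54,15]}
After op 3 (add /ro 19): {"or":{"eh":71,"g":13,"m":44},"ro":19,"s":[26,54,15]}
After op 4 (replace /or/m 67): {"or":{"eh":71,"g":13,"m":67},"ro":19,"s":[26,54,15]}
After op 5 (add /oj 7): {"oj":7,"or":{"eh":71,"g":13,"m":67},"ro":19,"s":[26,54,15]}
After op 6 (replace /s 9): {"oj":7,"or":{"eh":71,"g":13,"m":67},"ro":19,"s":9}
After op 7 (remove /s): {"oj":7,"or":{"eh":71,"g":13,"m":67},"ro":19}
After op 8 (remove /or): {"oj":7,"ro":19}
After op 9 (remove /ro): {"oj":7}
After op 10 (replace /oj 28): {"oj":28}
After op 11 (replace /oj 19): {"oj":19}
After op 12 (add /ngn 96): {"ngn":96,"oj":19}
After op 13 (add /jy 95): {"jy":95,"ngn":96,"oj":19}
After op 14 (remove /oj): {"jy":95,"ngn":96}
After op 15 (replace /ngn 80): {"jy":95,"ngn":80}
After op 16 (add /cvh 73): {"cvh":73,"jy":95,"ngn":80}
Size at the root: 3

Answer: 3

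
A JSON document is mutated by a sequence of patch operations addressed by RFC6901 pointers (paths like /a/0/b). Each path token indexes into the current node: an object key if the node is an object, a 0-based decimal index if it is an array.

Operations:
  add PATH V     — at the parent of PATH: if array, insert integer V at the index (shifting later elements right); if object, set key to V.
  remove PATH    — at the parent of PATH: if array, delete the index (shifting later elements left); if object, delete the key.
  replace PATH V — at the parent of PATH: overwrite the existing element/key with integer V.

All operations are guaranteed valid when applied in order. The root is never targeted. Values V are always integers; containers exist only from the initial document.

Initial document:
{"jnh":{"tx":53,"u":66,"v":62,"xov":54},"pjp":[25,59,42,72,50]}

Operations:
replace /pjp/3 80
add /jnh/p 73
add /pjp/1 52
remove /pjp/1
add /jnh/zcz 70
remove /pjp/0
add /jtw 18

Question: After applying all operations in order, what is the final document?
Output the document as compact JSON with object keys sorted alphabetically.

Answer: {"jnh":{"p":73,"tx":53,"u":66,"v":62,"xov":54,"zcz":70},"jtw":18,"pjp":[59,42,80,50]}

Derivation:
After op 1 (replace /pjp/3 80): {"jnh":{"tx":53,"u":66,"v":62,"xov":54},"pjp":[25,59,42,80,50]}
After op 2 (add /jnh/p 73): {"jnh":{"p":73,"tx":53,"u":66,"v":62,"xov":54},"pjp":[25,59,42,80,50]}
After op 3 (add /pjp/1 52): {"jnh":{"p":73,"tx":53,"u":66,"v":62,"xov":54},"pjp":[25,52,59,42,80,50]}
After op 4 (remove /pjp/1): {"jnh":{"p":73,"tx":53,"u":66,"v":62,"xov":54},"pjp":[25,59,42,80,50]}
After op 5 (add /jnh/zcz 70): {"jnh":{"p":73,"tx":53,"u":66,"v":62,"xov":54,"zcz":70},"pjp":[25,59,42,80,50]}
After op 6 (remove /pjp/0): {"jnh":{"p":73,"tx":53,"u":66,"v":62,"xov":54,"zcz":70},"pjp":[59,42,80,50]}
After op 7 (add /jtw 18): {"jnh":{"p":73,"tx":53,"u":66,"v":62,"xov":54,"zcz":70},"jtw":18,"pjp":[59,42,80,50]}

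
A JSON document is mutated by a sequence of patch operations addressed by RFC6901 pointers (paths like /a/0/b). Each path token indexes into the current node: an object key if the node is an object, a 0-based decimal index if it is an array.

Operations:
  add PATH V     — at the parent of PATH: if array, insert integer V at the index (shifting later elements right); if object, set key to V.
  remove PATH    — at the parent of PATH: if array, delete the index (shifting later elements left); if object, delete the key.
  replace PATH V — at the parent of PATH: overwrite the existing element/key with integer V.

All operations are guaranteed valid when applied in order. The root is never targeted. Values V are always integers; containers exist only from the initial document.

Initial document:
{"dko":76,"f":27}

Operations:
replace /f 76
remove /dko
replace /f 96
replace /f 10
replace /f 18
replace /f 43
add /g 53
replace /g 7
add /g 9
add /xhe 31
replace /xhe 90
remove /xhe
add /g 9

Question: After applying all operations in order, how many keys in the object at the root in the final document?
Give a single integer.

After op 1 (replace /f 76): {"dko":76,"f":76}
After op 2 (remove /dko): {"f":76}
After op 3 (replace /f 96): {"f":96}
After op 4 (replace /f 10): {"f":10}
After op 5 (replace /f 18): {"f":18}
After op 6 (replace /f 43): {"f":43}
After op 7 (add /g 53): {"f":43,"g":53}
After op 8 (replace /g 7): {"f":43,"g":7}
After op 9 (add /g 9): {"f":43,"g":9}
After op 10 (add /xhe 31): {"f":43,"g":9,"xhe":31}
After op 11 (replace /xhe 90): {"f":43,"g":9,"xhe":90}
After op 12 (remove /xhe): {"f":43,"g":9}
After op 13 (add /g 9): {"f":43,"g":9}
Size at the root: 2

Answer: 2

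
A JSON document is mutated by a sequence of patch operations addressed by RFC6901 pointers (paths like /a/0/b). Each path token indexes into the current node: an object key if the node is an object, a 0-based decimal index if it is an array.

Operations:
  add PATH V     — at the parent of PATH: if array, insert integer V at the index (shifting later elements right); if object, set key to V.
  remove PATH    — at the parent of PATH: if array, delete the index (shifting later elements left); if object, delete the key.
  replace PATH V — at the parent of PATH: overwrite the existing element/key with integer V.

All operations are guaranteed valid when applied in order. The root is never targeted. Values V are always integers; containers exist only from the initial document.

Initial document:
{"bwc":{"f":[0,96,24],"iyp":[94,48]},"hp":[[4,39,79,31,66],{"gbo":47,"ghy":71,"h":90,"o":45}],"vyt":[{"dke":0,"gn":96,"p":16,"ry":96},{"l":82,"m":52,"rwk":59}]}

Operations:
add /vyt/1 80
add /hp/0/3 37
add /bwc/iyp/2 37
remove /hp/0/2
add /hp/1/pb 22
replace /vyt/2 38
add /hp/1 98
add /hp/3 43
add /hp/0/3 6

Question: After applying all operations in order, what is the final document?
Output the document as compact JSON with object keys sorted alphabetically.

Answer: {"bwc":{"f":[0,96,24],"iyp":[94,48,37]},"hp":[[4,39,37,6,31,66],98,{"gbo":47,"ghy":71,"h":90,"o":45,"pb":22},43],"vyt":[{"dke":0,"gn":96,"p":16,"ry":96},80,38]}

Derivation:
After op 1 (add /vyt/1 80): {"bwc":{"f":[0,96,24],"iyp":[94,48]},"hp":[[4,39,79,31,66],{"gbo":47,"ghy":71,"h":90,"o":45}],"vyt":[{"dke":0,"gn":96,"p":16,"ry":96},80,{"l":82,"m":52,"rwk":59}]}
After op 2 (add /hp/0/3 37): {"bwc":{"f":[0,96,24],"iyp":[94,48]},"hp":[[4,39,79,37,31,66],{"gbo":47,"ghy":71,"h":90,"o":45}],"vyt":[{"dke":0,"gn":96,"p":16,"ry":96},80,{"l":82,"m":52,"rwk":59}]}
After op 3 (add /bwc/iyp/2 37): {"bwc":{"f":[0,96,24],"iyp":[94,48,37]},"hp":[[4,39,79,37,31,66],{"gbo":47,"ghy":71,"h":90,"o":45}],"vyt":[{"dke":0,"gn":96,"p":16,"ry":96},80,{"l":82,"m":52,"rwk":59}]}
After op 4 (remove /hp/0/2): {"bwc":{"f":[0,96,24],"iyp":[94,48,37]},"hp":[[4,39,37,31,66],{"gbo":47,"ghy":71,"h":90,"o":45}],"vyt":[{"dke":0,"gn":96,"p":16,"ry":96},80,{"l":82,"m":52,"rwk":59}]}
After op 5 (add /hp/1/pb 22): {"bwc":{"f":[0,96,24],"iyp":[94,48,37]},"hp":[[4,39,37,31,66],{"gbo":47,"ghy":71,"h":90,"o":45,"pb":22}],"vyt":[{"dke":0,"gn":96,"p":16,"ry":96},80,{"l":82,"m":52,"rwk":59}]}
After op 6 (replace /vyt/2 38): {"bwc":{"f":[0,96,24],"iyp":[94,48,37]},"hp":[[4,39,37,31,66],{"gbo":47,"ghy":71,"h":90,"o":45,"pb":22}],"vyt":[{"dke":0,"gn":96,"p":16,"ry":96},80,38]}
After op 7 (add /hp/1 98): {"bwc":{"f":[0,96,24],"iyp":[94,48,37]},"hp":[[4,39,37,31,66],98,{"gbo":47,"ghy":71,"h":90,"o":45,"pb":22}],"vyt":[{"dke":0,"gn":96,"p":16,"ry":96},80,38]}
After op 8 (add /hp/3 43): {"bwc":{"f":[0,96,24],"iyp":[94,48,37]},"hp":[[4,39,37,31,66],98,{"gbo":47,"ghy":71,"h":90,"o":45,"pb":22},43],"vyt":[{"dke":0,"gn":96,"p":16,"ry":96},80,38]}
After op 9 (add /hp/0/3 6): {"bwc":{"f":[0,96,24],"iyp":[94,48,37]},"hp":[[4,39,37,6,31,66],98,{"gbo":47,"ghy":71,"h":90,"o":45,"pb":22},43],"vyt":[{"dke":0,"gn":96,"p":16,"ry":96},80,38]}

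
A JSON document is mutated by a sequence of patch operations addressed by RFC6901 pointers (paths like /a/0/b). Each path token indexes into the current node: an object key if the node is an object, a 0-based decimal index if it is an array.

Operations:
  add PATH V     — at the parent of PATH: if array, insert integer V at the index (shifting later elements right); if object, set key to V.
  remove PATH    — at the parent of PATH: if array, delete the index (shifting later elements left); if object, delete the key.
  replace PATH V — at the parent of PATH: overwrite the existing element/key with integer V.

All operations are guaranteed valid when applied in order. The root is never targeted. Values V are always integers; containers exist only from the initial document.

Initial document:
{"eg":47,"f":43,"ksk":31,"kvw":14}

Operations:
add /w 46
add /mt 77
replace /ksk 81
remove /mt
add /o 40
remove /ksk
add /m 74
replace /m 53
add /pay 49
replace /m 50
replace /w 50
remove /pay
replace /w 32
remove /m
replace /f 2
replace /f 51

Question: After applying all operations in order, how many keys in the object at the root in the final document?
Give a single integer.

After op 1 (add /w 46): {"eg":47,"f":43,"ksk":31,"kvw":14,"w":46}
After op 2 (add /mt 77): {"eg":47,"f":43,"ksk":31,"kvw":14,"mt":77,"w":46}
After op 3 (replace /ksk 81): {"eg":47,"f":43,"ksk":81,"kvw":14,"mt":77,"w":46}
After op 4 (remove /mt): {"eg":47,"f":43,"ksk":81,"kvw":14,"w":46}
After op 5 (add /o 40): {"eg":47,"f":43,"ksk":81,"kvw":14,"o":40,"w":46}
After op 6 (remove /ksk): {"eg":47,"f":43,"kvw":14,"o":40,"w":46}
After op 7 (add /m 74): {"eg":47,"f":43,"kvw":14,"m":74,"o":40,"w":46}
After op 8 (replace /m 53): {"eg":47,"f":43,"kvw":14,"m":53,"o":40,"w":46}
After op 9 (add /pay 49): {"eg":47,"f":43,"kvw":14,"m":53,"o":40,"pay":49,"w":46}
After op 10 (replace /m 50): {"eg":47,"f":43,"kvw":14,"m":50,"o":40,"pay":49,"w":46}
After op 11 (replace /w 50): {"eg":47,"f":43,"kvw":14,"m":50,"o":40,"pay":49,"w":50}
After op 12 (remove /pay): {"eg":47,"f":43,"kvw":14,"m":50,"o":40,"w":50}
After op 13 (replace /w 32): {"eg":47,"f":43,"kvw":14,"m":50,"o":40,"w":32}
After op 14 (remove /m): {"eg":47,"f":43,"kvw":14,"o":40,"w":32}
After op 15 (replace /f 2): {"eg":47,"f":2,"kvw":14,"o":40,"w":32}
After op 16 (replace /f 51): {"eg":47,"f":51,"kvw":14,"o":40,"w":32}
Size at the root: 5

Answer: 5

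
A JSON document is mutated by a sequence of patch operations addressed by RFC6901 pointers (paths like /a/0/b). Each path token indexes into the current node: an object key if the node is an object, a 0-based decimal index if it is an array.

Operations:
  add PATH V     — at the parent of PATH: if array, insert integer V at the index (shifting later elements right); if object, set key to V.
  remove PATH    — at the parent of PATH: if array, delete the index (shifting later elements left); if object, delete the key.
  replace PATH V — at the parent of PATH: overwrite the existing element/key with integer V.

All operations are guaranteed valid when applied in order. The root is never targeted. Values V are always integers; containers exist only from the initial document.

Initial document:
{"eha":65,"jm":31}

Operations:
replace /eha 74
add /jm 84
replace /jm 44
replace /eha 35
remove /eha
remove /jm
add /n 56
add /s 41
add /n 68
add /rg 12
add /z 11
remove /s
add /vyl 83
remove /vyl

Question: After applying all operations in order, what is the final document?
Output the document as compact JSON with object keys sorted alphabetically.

Answer: {"n":68,"rg":12,"z":11}

Derivation:
After op 1 (replace /eha 74): {"eha":74,"jm":31}
After op 2 (add /jm 84): {"eha":74,"jm":84}
After op 3 (replace /jm 44): {"eha":74,"jm":44}
After op 4 (replace /eha 35): {"eha":35,"jm":44}
After op 5 (remove /eha): {"jm":44}
After op 6 (remove /jm): {}
After op 7 (add /n 56): {"n":56}
After op 8 (add /s 41): {"n":56,"s":41}
After op 9 (add /n 68): {"n":68,"s":41}
After op 10 (add /rg 12): {"n":68,"rg":12,"s":41}
After op 11 (add /z 11): {"n":68,"rg":12,"s":41,"z":11}
After op 12 (remove /s): {"n":68,"rg":12,"z":11}
After op 13 (add /vyl 83): {"n":68,"rg":12,"vyl":83,"z":11}
After op 14 (remove /vyl): {"n":68,"rg":12,"z":11}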